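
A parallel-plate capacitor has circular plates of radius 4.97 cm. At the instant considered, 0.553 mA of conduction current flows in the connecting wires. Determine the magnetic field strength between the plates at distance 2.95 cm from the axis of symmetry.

Between the plates the displacement current equals the wire current: I_d = 0.553 mA = 5.53×10^-4 A.
An Ampèrian loop of radius r encloses a fraction (r/R)² of I_d. Then B·2πr = μ₀ I_d (r/R)², giving B = μ₀ I_d r/(2πR²) = 1.32×10^-9 T.

1.32×10^-9 T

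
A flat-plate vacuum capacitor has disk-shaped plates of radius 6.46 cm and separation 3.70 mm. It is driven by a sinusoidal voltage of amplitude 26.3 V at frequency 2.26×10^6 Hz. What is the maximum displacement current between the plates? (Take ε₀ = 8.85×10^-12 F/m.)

C = ε₀A/d = (8.85×10^-12)(0.01311)/(3.70×10^-3) = 3.136×10^-11 F; ω = 2πf = 1.420×10^7 rad/s.
I_d = C dV/dt, so |I_d|_max = C V₀ ω = (3.136×10^-11)(26.3)(1.420×10^7) = 0.0117 A.

0.0117 A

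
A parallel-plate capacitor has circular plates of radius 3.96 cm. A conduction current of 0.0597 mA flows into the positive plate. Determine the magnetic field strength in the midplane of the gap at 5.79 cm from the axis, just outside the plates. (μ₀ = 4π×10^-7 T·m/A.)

2.06×10^-10 T

Between the plates the displacement current equals the wire current: I_d = 0.0597 mA = 5.97×10^-5 A.
For r ≥ R the full I_d is enclosed: B = μ₀ I_d/(2πr) = (4π×10^-7)(5.97×10^-5)/(2π·0.0579) = 2.06×10^-10 T.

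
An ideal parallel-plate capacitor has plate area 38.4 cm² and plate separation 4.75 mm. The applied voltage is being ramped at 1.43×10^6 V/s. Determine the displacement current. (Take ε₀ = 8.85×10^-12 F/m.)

E = V/d so dE/dt = (dV/dt)/d = 3.011×10^8 V/(m·s), and I_d = ε₀ A dE/dt = (8.85×10^-12)(3.84×10^-3)(3.011×10^8) = 1.02×10^-5 A.

1.02×10^-5 A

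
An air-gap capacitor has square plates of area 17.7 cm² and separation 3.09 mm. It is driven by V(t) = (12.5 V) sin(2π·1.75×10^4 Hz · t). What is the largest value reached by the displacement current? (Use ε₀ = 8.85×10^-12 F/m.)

6.97×10^-6 A

The displacement current equals the conduction current C dV/dt, which peaks at C V₀ ω.
With C = ε₀A/d = (8.85×10^-12)(1.77×10^-3)/(3.09×10^-3) = 5.069×10^-12 F and ω = 2πf = 1.100×10^5 rad/s, I_d,max = (5.069×10^-12)(12.5)(1.100×10^5) = 6.97×10^-6 A.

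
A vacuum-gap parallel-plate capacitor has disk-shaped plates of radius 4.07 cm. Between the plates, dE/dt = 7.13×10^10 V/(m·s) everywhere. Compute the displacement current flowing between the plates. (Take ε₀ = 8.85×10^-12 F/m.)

With a uniform field, Φ_E = EA, so I_d = ε₀ A dE/dt = 3.28×10^-3 A.

3.28×10^-3 A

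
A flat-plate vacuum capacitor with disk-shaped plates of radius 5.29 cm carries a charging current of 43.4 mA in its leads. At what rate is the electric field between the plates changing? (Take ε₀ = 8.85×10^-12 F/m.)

5.58×10^11 V/(m·s)

Charge continuity gives I_d = I = 0.0434 A between the plates.
Then dE/dt = I_d/(ε₀A) = 5.58×10^11 V/(m·s).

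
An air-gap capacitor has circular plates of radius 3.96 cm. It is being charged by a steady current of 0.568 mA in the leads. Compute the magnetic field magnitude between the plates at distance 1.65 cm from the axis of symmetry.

Between the plates the displacement current equals the wire current: I_d = 0.568 mA = 5.68×10^-4 A.
An Ampèrian loop of radius r encloses a fraction (r/R)² of I_d. Then B·2πr = μ₀ I_d (r/R)², giving B = μ₀ I_d r/(2πR²) = 1.20×10^-9 T.

1.20×10^-9 T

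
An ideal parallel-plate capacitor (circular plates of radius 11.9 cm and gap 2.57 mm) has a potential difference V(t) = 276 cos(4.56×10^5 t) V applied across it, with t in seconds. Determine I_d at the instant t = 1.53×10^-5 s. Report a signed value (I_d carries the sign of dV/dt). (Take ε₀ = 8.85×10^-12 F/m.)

C = ε₀A/d = (8.85×10^-12)(0.04449)/(2.57×10^-3) = 1.532×10^-10 F. dV/dt = V₀ω·−sin(ωt); at ωt = 6.9768 rad this factor is -0.6393.
I_d = C dV/dt = (1.532×10^-10)(276)(4.56×10^5)(-0.6393) = -0.0123 A.

-0.0123 A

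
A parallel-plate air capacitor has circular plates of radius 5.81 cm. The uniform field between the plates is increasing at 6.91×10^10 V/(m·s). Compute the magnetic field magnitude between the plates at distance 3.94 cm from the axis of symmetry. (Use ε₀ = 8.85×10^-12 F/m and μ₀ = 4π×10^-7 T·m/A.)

1.51×10^-8 T

Through the whole plate area (πR² = 0.01060 m²), I_d = ε₀ πR² dE/dt = 6.482×10^-3 A.
For r < R the Ampère–Maxwell law gives B(2πr) = μ₀ I_d (r²/R²), so B = μ₀ I_d r/(2πR²) = (4π×10^-7)(6.482×10^-3)(0.0394)/(2π·0.0581²) = 1.51×10^-8 T.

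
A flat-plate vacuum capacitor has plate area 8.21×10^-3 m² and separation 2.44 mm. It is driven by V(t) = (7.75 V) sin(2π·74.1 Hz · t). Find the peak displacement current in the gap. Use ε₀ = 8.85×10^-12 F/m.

1.07×10^-7 A

C = ε₀A/d = (8.85×10^-12)(8.21×10^-3)/(2.44×10^-3) = 2.978×10^-11 F; ω = 2πf = 465.6 rad/s.
I_d = C dV/dt, so |I_d|_max = C V₀ ω = (2.978×10^-11)(7.75)(465.6) = 1.07×10^-7 A.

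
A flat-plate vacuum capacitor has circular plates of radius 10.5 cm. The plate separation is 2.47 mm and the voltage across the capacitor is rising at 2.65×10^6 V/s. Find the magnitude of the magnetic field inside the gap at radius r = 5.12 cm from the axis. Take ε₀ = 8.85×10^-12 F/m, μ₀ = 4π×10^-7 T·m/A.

I_d = C dV/dt with C = ε₀πR²/d = 1.241×10^-10 F, so I_d = (1.241×10^-10)(2.65×10^6) = 3.289×10^-4 A.
∮B·dl = μ₀ I_d,enc with I_d,enc = I_d r²/R² = 7.820×10^-5 A; so B = μ₀ I_d,enc/(2πr) = 3.05×10^-10 T.

3.05×10^-10 T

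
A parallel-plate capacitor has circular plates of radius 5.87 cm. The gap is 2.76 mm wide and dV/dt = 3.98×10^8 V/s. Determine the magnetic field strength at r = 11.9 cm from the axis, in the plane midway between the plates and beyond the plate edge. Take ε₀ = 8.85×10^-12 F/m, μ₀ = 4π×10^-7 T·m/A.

2.32×10^-8 T

I_d = C dV/dt with C = ε₀πR²/d = 3.469×10^-11 F, so I_d = (3.469×10^-11)(3.98×10^8) = 0.01381 A.
With r > R the enclosed displacement current is the full I_d; B = μ₀ I_d / (2πr) = 2.32×10^-8 T.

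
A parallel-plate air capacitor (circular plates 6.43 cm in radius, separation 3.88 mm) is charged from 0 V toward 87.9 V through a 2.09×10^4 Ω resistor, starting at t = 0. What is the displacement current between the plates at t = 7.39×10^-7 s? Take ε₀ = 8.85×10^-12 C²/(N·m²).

C = ε₀A/d = (8.85×10^-12)(0.01299)/(3.88×10^-3) = 2.963×10^-11 F and τ = RC = 6.193×10^-7 s. I_d in the gap equals the RC charging current.
I_d(t) = (V₀/R) e^(−t/τ) = 4.206×10^-3 · e^(−1.193) = 1.28×10^-3 A.

1.28×10^-3 A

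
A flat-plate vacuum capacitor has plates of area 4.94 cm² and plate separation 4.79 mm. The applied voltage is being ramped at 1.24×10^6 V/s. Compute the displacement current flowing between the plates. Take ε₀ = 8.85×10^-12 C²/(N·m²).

1.13×10^-6 A

C = ε₀A/d = (8.85×10^-12)(4.94×10^-4)/(4.79×10^-3) = 9.127×10^-13 F.
I_d = C dV/dt = (9.127×10^-13)(1.24×10^6) = 1.13×10^-6 A.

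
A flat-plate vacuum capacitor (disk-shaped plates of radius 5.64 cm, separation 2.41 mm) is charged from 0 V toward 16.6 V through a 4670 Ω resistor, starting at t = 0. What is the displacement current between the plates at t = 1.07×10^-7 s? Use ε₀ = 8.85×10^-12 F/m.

1.90×10^-3 A

With C = ε₀A/d = (8.85×10^-12)(9.993×10^-3)/(2.41×10^-3) = 3.670×10^-11 F, the time constant is τ = RC = 1.714×10^-7 s, so t/τ = 0.6243 and e^(−t/τ) = 0.5356.
I_d = I_cond = (V₀/R) e^(−t/τ) = (3.555×10^-3)(0.5356) = 1.90×10^-3 A.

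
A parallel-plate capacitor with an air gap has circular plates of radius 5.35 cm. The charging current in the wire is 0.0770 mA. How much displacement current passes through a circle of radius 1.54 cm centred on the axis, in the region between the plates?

No conduction current crosses the gap, so I_d there equals the 7.70×10^-5 A in the leads.
Since J_d is uniform, the enclosed fraction is (r/R)² = 0.08286, giving I_d,enc = 6.38×10^-6 A.

6.38×10^-6 A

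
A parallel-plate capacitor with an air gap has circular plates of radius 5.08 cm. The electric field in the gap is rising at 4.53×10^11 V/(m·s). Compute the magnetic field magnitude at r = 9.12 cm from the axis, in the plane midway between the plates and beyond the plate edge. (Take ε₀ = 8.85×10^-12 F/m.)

7.13×10^-8 T

Through the whole plate area (πR² = 8.107×10^-3 m²), I_d = ε₀ πR² dE/dt = 0.03250 A.
For r ≥ R the full I_d is enclosed: B = μ₀ I_d/(2πr) = (4π×10^-7)(0.03250)/(2π·0.0912) = 7.13×10^-8 T.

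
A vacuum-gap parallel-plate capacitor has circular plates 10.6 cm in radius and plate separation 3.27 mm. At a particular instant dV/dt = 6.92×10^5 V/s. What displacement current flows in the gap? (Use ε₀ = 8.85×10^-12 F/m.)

C = ε₀A/d = (8.85×10^-12)(0.03530)/(3.27×10^-3) = 9.554×10^-11 F.
I_d = C dV/dt = (9.554×10^-11)(6.92×10^5) = 6.61×10^-5 A.

6.61×10^-5 A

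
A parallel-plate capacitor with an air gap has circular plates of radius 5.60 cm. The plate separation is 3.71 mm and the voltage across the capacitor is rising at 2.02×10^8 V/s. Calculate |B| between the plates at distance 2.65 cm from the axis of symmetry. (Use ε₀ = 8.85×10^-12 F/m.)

I_d = C dV/dt with C = ε₀πR²/d = 2.350×10^-11 F, so I_d = (2.350×10^-11)(2.02×10^8) = 4.747×10^-3 A.
∮B·dl = μ₀ I_d,enc with I_d,enc = I_d r²/R² = 1.063×10^-3 A; so B = μ₀ I_d,enc/(2πr) = 8.02×10^-9 T.

8.02×10^-9 T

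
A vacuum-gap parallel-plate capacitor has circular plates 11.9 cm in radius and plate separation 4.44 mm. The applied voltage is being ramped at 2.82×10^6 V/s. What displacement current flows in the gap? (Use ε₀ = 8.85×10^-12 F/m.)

2.50×10^-4 A

The field between the plates is E = V/d, so dE/dt = (2.82×10^6)/(4.44×10^-3 m) = 6.351×10^8 V/(m·s).
I_d = ε₀ A (dE/dt) = (8.85×10^-12)(0.04449)(6.351×10^8) = 2.50×10^-4 A.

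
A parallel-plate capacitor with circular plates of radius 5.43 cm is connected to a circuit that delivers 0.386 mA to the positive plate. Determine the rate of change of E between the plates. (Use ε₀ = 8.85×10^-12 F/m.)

Charge continuity gives I_d = I = 3.86×10^-4 A between the plates.
Inverting I_d = ε₀ A dE/dt gives dE/dt = 3.86×10^-4 / (8.85×10^-12 · 9.263×10^-3) = 4.71×10^9 V/(m·s).

4.71×10^9 V/(m·s)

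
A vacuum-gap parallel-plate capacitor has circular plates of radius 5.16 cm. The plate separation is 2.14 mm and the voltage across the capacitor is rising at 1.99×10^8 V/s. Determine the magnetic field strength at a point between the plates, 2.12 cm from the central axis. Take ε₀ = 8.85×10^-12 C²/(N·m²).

dE/dt = (dV/dt)/d = 9.299×10^10 V/(m·s); I_d = ε₀(πR²)(dE/dt) = (8.85×10^-12)(8.365×10^-3)(9.299×10^10) = 6.884×10^-3 A.
For r < R the Ampère–Maxwell law gives B(2πr) = μ₀ I_d (r²/R²), so B = μ₀ I_d r/(2πR²) = (4π×10^-7)(6.884×10^-3)(0.0212)/(2π·0.0516²) = 1.10×10^-8 T.

1.10×10^-8 T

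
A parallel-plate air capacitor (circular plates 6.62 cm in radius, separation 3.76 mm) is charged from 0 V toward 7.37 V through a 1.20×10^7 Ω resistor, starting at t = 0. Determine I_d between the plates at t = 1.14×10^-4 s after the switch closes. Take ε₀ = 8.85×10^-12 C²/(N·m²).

4.58×10^-7 A

With C = ε₀A/d = (8.85×10^-12)(0.01377)/(3.76×10^-3) = 3.241×10^-11 F, the time constant is τ = RC = 3.889×10^-4 s, so t/τ = 0.2931 and e^(−t/τ) = 0.7459.
I_d = I_cond = (V₀/R) e^(−t/τ) = (6.142×10^-7)(0.7459) = 4.58×10^-7 A.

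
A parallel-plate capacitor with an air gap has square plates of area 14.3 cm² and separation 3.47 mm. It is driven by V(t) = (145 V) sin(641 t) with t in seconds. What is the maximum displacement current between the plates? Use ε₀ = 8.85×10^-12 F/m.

(dE/dt)_max = V₀ω/d = 2.679×10^7 V/(m·s); ω = 641 rad/s.
I_d,max = ε₀ A (dE/dt)_max = (8.85×10^-12)(1.43×10^-3)(2.679×10^7) = 3.39×10^-7 A.

3.39×10^-7 A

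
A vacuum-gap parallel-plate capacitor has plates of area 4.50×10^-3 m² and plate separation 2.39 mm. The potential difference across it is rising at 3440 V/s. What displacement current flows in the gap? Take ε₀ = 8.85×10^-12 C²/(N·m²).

C = ε₀A/d = (8.85×10^-12)(4.50×10^-3)/(2.39×10^-3) = 1.666×10^-11 F.
I_d = C dV/dt = (1.666×10^-11)(3440) = 5.73×10^-8 A.

5.73×10^-8 A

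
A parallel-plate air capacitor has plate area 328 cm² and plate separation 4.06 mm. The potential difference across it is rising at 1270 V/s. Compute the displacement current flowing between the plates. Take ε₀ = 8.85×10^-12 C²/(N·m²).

9.08×10^-8 A

C = ε₀A/d = (8.85×10^-12)(0.0328)/(4.06×10^-3) = 7.150×10^-11 F.
I_d = C dV/dt = (7.150×10^-11)(1270) = 9.08×10^-8 A.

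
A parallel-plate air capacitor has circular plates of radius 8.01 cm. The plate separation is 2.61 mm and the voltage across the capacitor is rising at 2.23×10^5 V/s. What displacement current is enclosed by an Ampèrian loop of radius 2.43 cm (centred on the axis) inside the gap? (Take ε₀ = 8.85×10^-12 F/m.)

1.40×10^-6 A

dE/dt = (dV/dt)/d = 8.544×10^7 V/(m·s); I_d = ε₀(πR²)(dE/dt) = (8.85×10^-12)(0.02016)(8.544×10^7) = 1.524×10^-5 A.
The field is uniform, so I_d,enc = I_d (r/R)² = (1.524×10^-5)(2.43/8.01)² = 1.40×10^-6 A.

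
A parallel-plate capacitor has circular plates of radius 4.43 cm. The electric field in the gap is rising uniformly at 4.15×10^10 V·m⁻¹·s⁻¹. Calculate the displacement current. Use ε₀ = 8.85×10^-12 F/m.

2.26×10^-3 A

The displacement current is ε₀ times dΦ_E/dt = ε₀ A dE/dt = (8.85×10^-12)(6.165×10^-3)(4.15×10^10) = 2.26×10^-3 A.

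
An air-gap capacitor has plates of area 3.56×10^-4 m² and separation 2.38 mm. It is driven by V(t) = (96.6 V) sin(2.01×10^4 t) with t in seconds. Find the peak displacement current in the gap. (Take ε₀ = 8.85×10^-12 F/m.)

C = ε₀A/d = (8.85×10^-12)(3.56×10^-4)/(2.38×10^-3) = 1.324×10^-12 F; ω = 2.01×10^4 rad/s.
I_d = C dV/dt, so |I_d|_max = C V₀ ω = (1.324×10^-12)(96.6)(2.01×10^4) = 2.57×10^-6 A.

2.57×10^-6 A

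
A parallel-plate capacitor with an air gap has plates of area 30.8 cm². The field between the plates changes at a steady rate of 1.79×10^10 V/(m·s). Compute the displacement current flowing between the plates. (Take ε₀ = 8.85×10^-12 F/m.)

4.88×10^-4 A

The displacement current is ε₀ times dΦ_E/dt = ε₀ A dE/dt = (8.85×10^-12)(3.08×10^-3)(1.79×10^10) = 4.88×10^-4 A.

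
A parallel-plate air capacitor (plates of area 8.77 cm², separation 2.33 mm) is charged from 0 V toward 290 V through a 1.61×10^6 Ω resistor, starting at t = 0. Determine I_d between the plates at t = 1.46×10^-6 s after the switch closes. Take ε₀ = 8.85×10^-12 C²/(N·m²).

C = ε₀A/d = (8.85×10^-12)(8.77×10^-4)/(2.33×10^-3) = 3.331×10^-12 F and τ = RC = 5.363×10^-6 s. I_d in the gap equals the RC charging current.
I_d(t) = (V₀/R) e^(−t/τ) = 1.801×10^-4 · e^(−0.2722) = 1.37×10^-4 A.

1.37×10^-4 A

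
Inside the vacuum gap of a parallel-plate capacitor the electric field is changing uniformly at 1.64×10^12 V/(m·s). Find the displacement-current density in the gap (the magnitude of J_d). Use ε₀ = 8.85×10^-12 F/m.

J_d = ε₀ ∂E/∂t, so J_d = 14.5 A/m².

14.5 A/m²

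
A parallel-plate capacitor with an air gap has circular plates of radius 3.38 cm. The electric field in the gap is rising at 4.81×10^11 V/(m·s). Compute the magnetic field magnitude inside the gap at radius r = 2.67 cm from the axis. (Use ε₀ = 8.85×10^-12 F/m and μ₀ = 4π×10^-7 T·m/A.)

Through the whole plate area (πR² = 3.589×10^-3 m²), I_d = ε₀ πR² dE/dt = 0.01528 A.
∮B·dl = μ₀ I_d,enc with I_d,enc = I_d r²/R² = 9.535×10^-3 A; so B = μ₀ I_d,enc/(2πr) = 7.14×10^-8 T.

7.14×10^-8 T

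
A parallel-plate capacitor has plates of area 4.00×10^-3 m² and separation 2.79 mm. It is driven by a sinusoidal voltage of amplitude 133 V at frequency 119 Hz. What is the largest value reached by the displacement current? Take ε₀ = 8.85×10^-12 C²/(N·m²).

(dE/dt)_max = V₀ω/d = 3.564×10^7 V/(m·s); ω = 2πf = 747.7 rad/s.
I_d,max = ε₀ A (dE/dt)_max = (8.85×10^-12)(4.00×10^-3)(3.564×10^7) = 1.26×10^-6 A.

1.26×10^-6 A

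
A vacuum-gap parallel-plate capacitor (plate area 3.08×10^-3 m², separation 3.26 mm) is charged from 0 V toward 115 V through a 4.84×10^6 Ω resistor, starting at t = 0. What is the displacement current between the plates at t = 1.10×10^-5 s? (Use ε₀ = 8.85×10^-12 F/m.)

1.81×10^-5 A

With C = ε₀A/d = (8.85×10^-12)(3.08×10^-3)/(3.26×10^-3) = 8.361×10^-12 F, the time constant is τ = RC = 4.047×10^-5 s, so t/τ = 0.2718 and e^(−t/τ) = 0.7620.
I_d = I_cond = (V₀/R) e^(−t/τ) = (2.376×10^-5)(0.7620) = 1.81×10^-5 A.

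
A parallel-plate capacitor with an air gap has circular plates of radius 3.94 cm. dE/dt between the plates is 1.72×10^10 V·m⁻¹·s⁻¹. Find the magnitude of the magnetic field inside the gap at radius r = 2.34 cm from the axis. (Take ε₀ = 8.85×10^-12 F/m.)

Through the whole plate area (πR² = 4.877×10^-3 m²), I_d = ε₀ πR² dE/dt = 7.424×10^-4 A.
∮B·dl = μ₀ I_d,enc with I_d,enc = I_d r²/R² = 2.619×10^-4 A; so B = μ₀ I_d,enc/(2πr) = 2.24×10^-9 T.

2.24×10^-9 T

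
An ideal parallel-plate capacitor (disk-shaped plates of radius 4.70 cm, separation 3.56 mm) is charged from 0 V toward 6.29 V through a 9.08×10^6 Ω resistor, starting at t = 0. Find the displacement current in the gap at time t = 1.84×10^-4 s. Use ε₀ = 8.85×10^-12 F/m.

2.14×10^-7 A

With C = ε₀A/d = (8.85×10^-12)(6.940×10^-3)/(3.56×10^-3) = 1.725×10^-11 F, the time constant is τ = RC = 1.566×10^-4 s, so t/τ = 1.175 and e^(−t/τ) = 0.3088.
I_d = I_cond = (V₀/R) e^(−t/τ) = (6.927×10^-7)(0.3088) = 2.14×10^-7 A.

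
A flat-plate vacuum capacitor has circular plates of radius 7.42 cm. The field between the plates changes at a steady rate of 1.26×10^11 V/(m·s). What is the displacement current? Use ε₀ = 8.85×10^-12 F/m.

0.0193 A

With a uniform field, Φ_E = EA, so I_d = ε₀ A dE/dt = 0.0193 A.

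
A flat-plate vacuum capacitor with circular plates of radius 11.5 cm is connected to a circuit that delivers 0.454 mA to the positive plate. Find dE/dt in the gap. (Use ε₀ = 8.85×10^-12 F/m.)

1.23×10^9 V/(m·s)

By continuity, I_d in the gap equals the 0.454 mA flowing in the wire.
Then dE/dt = I_d/(ε₀A) = 1.23×10^9 V/(m·s).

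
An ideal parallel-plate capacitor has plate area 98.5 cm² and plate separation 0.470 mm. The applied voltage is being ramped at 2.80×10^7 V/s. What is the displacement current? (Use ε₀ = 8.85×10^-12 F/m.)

5.19×10^-3 A

E = V/d so dE/dt = (dV/dt)/d = 5.957×10^10 V/(m·s), and I_d = ε₀ A dE/dt = (8.85×10^-12)(9.85×10^-3)(5.957×10^10) = 5.19×10^-3 A.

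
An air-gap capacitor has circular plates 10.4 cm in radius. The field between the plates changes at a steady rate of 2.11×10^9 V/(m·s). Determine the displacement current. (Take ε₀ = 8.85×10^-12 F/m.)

The displacement current is ε₀ times dΦ_E/dt = ε₀ A dE/dt = (8.85×10^-12)(0.03398)(2.11×10^9) = 6.35×10^-4 A.

6.35×10^-4 A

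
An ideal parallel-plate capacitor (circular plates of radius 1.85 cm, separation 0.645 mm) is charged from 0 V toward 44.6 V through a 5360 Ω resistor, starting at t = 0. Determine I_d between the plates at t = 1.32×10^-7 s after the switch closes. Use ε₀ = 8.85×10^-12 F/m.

1.57×10^-3 A

With C = ε₀A/d = (8.85×10^-12)(1.075×10^-3)/(6.45×10^-4) = 1.475×10^-11 F, the time constant is τ = RC = 7.906×10^-8 s, so t/τ = 1.670 and e^(−t/τ) = 0.1882.
I_d = I_cond = (V₀/R) e^(−t/τ) = (8.321×10^-3)(0.1882) = 1.57×10^-3 A.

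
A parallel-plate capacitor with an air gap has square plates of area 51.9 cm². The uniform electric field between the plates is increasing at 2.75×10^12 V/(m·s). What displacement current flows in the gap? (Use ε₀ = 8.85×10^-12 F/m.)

0.126 A

With a uniform field, Φ_E = EA, so I_d = ε₀ A dE/dt = 0.126 A.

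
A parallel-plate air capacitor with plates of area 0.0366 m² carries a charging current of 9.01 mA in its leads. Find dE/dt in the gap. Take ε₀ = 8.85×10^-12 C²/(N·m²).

By continuity, I_d in the gap equals the 9.01 mA flowing in the wire.
Then dE/dt = I_d/(ε₀A) = 2.78×10^10 V/(m·s).

2.78×10^10 V/(m·s)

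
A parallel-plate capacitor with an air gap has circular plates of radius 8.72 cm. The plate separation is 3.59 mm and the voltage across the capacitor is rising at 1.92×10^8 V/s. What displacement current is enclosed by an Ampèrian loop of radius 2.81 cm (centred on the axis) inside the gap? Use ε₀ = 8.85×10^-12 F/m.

1.17×10^-3 A

With E = V/d, dE/dt = 5.348×10^10 V/(m·s) and πR² = 0.02389 m², giving I_d = ε₀ πR² dE/dt = 0.01131 A.
Through an area πr² the displacement current is I_d·(πr²/πR²) = I_d (r/R)² = 1.17×10^-3 A.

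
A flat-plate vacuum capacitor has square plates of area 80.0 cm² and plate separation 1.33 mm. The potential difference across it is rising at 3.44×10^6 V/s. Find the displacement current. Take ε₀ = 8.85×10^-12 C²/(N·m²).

1.83×10^-4 A

The displacement current equals the charging current C dV/dt. With C = ε₀A/d = (8.85×10^-12)(8.00×10^-3)/(1.33×10^-3) = 5.323×10^-11 F, I_d = (5.323×10^-11)(3.44×10^6) = 1.83×10^-4 A.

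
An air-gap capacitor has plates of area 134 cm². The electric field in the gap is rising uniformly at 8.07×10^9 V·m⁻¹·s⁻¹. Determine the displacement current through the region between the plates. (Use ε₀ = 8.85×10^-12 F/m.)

I_d = ε₀ A (dE/dt) = (8.85×10^-12)(0.0134 m²)(8.07×10^9) = 9.57×10^-4 A.

9.57×10^-4 A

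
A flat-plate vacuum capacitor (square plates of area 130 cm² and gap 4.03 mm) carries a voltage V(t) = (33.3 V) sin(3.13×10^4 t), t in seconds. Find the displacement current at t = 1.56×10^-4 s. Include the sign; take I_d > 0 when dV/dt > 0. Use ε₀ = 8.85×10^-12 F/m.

dE/dt = (V₀ω/d)·cos(ωt) with ωt = 4.8828 rad: (33.3)(3.13×10^4)(0.1696)/(4.03×10^-3) = 4.386×10^7 V/(m·s).
I_d = ε₀ A dE/dt = (8.85×10^-12)(0.0130)(4.386×10^7) = 5.05×10^-6 A.

5.05×10^-6 A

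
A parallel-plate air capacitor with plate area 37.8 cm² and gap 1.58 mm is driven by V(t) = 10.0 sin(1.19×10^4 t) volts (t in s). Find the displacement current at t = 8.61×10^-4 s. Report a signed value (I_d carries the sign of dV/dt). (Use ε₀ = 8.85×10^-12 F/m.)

dV/dt = (10.0)(1.19×10^4)·cos(10.2459) = -8.109×10^4 V/s.
I_d = C dV/dt with C = ε₀A/d = (8.85×10^-12)(3.78×10^-3)/(1.58×10^-3) = 2.117×10^-11 F, so I_d = (2.117×10^-11)(-8.109×10^4) = -1.72×10^-6 A.

-1.72×10^-6 A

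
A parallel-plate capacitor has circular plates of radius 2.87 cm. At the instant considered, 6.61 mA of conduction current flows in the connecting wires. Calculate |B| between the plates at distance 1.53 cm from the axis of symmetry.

By continuity the displacement current in the gap matches the conduction current: I_d = 6.61×10^-3 A.
An Ampèrian loop of radius r encloses a fraction (r/R)² of I_d. Then B·2πr = μ₀ I_d (r/R)², giving B = μ₀ I_d r/(2πR²) = 2.46×10^-8 T.

2.46×10^-8 T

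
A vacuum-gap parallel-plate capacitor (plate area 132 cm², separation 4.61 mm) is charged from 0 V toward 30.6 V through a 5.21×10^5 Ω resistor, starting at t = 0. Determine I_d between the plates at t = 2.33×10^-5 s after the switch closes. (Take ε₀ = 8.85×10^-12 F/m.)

C = ε₀A/d = (8.85×10^-12)(0.0132)/(4.61×10^-3) = 2.534×10^-11 F and τ = RC = 1.320×10^-5 s. I_d in the gap equals the RC charging current.
I_d(t) = (V₀/R) e^(−t/τ) = 5.873×10^-5 · e^(−1.765) = 1.01×10^-5 A.

1.01×10^-5 A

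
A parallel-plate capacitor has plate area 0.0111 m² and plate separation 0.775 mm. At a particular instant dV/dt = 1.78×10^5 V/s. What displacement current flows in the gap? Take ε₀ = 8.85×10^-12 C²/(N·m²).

2.26×10^-5 A

The displacement current equals the charging current C dV/dt. With C = ε₀A/d = (8.85×10^-12)(0.0111)/(7.75×10^-4) = 1.268×10^-10 F, I_d = (1.268×10^-10)(1.78×10^5) = 2.26×10^-5 A.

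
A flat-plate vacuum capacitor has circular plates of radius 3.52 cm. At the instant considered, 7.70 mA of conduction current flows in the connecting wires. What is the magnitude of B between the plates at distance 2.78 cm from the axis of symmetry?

No conduction current crosses the gap, so I_d there equals the 7.70×10^-3 A in the leads.
An Ampèrian loop of radius r encloses a fraction (r/R)² of I_d. Then B·2πr = μ₀ I_d (r/R)², giving B = μ₀ I_d r/(2πR²) = 3.46×10^-8 T.

3.46×10^-8 T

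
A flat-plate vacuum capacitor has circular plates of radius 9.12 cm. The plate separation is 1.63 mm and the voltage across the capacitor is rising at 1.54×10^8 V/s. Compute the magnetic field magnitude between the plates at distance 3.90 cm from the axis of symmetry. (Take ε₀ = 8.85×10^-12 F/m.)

I_d = C dV/dt with C = ε₀πR²/d = 1.419×10^-10 F, so I_d = (1.419×10^-10)(1.54×10^8) = 0.02185 A.
For r < R the Ampère–Maxwell law gives B(2πr) = μ₀ I_d (r²/R²), so B = μ₀ I_d r/(2πR²) = (4π×10^-7)(0.02185)(0.0390)/(2π·0.0912²) = 2.05×10^-8 T.

2.05×10^-8 T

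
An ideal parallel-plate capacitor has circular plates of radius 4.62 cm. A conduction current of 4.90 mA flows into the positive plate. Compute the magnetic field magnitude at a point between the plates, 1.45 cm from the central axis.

6.66×10^-9 T

By continuity the displacement current in the gap matches the conduction current: I_d = 4.90×10^-3 A.
An Ampèrian loop of radius r encloses a fraction (r/R)² of I_d. Then B·2πr = μ₀ I_d (r/R)², giving B = μ₀ I_d r/(2πR²) = 6.66×10^-9 T.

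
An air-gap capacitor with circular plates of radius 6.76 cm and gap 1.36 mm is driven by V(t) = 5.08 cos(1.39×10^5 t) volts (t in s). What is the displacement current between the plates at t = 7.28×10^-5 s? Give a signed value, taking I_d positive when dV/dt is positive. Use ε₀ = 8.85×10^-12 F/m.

4.22×10^-5 A

dE/dt = (V₀ω/d)·−sin(ωt) with ωt = 10.1192 rad: (5.08)(1.39×10^5)(0.6399)/(1.36×10^-3) = 3.322×10^8 V/(m·s).
I_d = ε₀ A dE/dt = (8.85×10^-12)(0.01436)(3.322×10^8) = 4.22×10^-5 A.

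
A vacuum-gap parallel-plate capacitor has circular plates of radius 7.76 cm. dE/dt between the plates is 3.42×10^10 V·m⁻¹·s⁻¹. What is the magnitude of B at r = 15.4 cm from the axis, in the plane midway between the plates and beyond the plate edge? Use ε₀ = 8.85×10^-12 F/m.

Total displacement current: I_d = ε₀(πR²)(dE/dt) = (8.85×10^-12)(0.01892)(3.42×10^10) = 5.727×10^-3 A.
With r > R the enclosed displacement current is the full I_d; B = μ₀ I_d / (2πr) = 7.44×10^-9 T.

7.44×10^-9 T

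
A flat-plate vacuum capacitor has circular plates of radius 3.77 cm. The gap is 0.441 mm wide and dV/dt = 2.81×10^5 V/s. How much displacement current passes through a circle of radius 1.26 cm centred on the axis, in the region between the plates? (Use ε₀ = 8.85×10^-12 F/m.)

2.81×10^-6 A

dE/dt = (dV/dt)/d = 6.372×10^8 V/(m·s); I_d = ε₀(πR²)(dE/dt) = (8.85×10^-12)(4.465×10^-3)(6.372×10^8) = 2.518×10^-5 A.
Through an area πr² the displacement current is I_d·(πr²/πR²) = I_d (r/R)² = 2.81×10^-6 A.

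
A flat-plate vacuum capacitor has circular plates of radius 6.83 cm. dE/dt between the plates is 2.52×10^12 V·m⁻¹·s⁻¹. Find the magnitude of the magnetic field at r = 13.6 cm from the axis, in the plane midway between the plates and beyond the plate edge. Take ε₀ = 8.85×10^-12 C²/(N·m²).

I_d = ε₀ dΦ_E/dt = ε₀ πR² (dE/dt) = (8.85×10^-12)(0.01466)(2.52×10^12) = 0.3269 A through the full plate area.
With r > R the enclosed displacement current is the full I_d; B = μ₀ I_d / (2πr) = 4.81×10^-7 T.

4.81×10^-7 T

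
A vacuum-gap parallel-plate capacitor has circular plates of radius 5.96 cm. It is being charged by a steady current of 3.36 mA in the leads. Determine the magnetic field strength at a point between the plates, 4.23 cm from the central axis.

By continuity the displacement current in the gap matches the conduction current: I_d = 3.36×10^-3 A.
For r < R the Ampère–Maxwell law gives B(2πr) = μ₀ I_d (r²/R²), so B = μ₀ I_d r/(2πR²) = (4π×10^-7)(3.36×10^-3)(0.0423)/(2π·0.0596²) = 8.00×10^-9 T.

8.00×10^-9 T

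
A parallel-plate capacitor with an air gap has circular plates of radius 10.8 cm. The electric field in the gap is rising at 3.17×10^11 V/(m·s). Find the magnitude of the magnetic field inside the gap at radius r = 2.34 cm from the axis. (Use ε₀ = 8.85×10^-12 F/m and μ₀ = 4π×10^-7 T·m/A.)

4.12×10^-8 T

I_d = ε₀ dΦ_E/dt = ε₀ πR² (dE/dt) = (8.85×10^-12)(0.03664)(3.17×10^11) = 0.1028 A through the full plate area.
∮B·dl = μ₀ I_d,enc with I_d,enc = I_d r²/R² = 4.826×10^-3 A; so B = μ₀ I_d,enc/(2πr) = 4.12×10^-8 T.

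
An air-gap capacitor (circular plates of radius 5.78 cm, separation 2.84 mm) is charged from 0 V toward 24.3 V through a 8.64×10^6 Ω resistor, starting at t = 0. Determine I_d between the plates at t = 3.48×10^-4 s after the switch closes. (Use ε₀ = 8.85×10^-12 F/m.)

With C = ε₀A/d = (8.85×10^-12)(0.01050)/(2.84×10^-3) = 3.272×10^-11 F, the time constant is τ = RC = 2.827×10^-4 s, so t/τ = 1.231 and e^(−t/τ) = 0.2920.
I_d = I_cond = (V₀/R) e^(−t/τ) = (2.813×10^-6)(0.2920) = 8.21×10^-7 A.

8.21×10^-7 A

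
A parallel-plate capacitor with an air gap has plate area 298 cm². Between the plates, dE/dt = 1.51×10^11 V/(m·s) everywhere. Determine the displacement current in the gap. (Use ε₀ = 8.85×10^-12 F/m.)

0.0398 A

I_d = ε₀ A (dE/dt) = (8.85×10^-12)(0.0298 m²)(1.51×10^11) = 0.0398 A.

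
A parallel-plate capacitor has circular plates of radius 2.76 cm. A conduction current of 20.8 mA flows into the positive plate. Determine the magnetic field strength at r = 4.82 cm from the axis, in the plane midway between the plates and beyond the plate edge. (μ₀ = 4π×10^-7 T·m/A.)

No conduction current crosses the gap, so I_d there equals the 0.0208 A in the leads.
With r > R the enclosed displacement current is the full I_d; B = μ₀ I_d / (2πr) = 8.63×10^-8 T.

8.63×10^-8 T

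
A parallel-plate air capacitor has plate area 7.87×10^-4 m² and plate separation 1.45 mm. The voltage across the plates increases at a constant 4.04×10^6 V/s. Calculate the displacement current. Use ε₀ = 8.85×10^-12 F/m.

1.94×10^-5 A

E = V/d so dE/dt = (dV/dt)/d = 2.786×10^9 V/(m·s), and I_d = ε₀ A dE/dt = (8.85×10^-12)(7.87×10^-4)(2.786×10^9) = 1.94×10^-5 A.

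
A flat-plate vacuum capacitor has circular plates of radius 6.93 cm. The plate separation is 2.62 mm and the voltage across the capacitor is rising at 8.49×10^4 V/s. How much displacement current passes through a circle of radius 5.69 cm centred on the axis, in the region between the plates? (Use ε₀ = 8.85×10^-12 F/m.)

dE/dt = (dV/dt)/d = 3.240×10^7 V/(m·s); I_d = ε₀(πR²)(dE/dt) = (8.85×10^-12)(0.01509)(3.240×10^7) = 4.327×10^-6 A.
The field is uniform, so I_d,enc = I_d (r/R)² = (4.327×10^-6)(5.69/6.93)² = 2.92×10^-6 A.

2.92×10^-6 A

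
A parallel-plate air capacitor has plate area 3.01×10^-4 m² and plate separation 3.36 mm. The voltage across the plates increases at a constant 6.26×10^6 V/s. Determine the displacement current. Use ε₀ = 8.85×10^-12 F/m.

The field between the plates is E = V/d, so dE/dt = (6.26×10^6)/(3.36×10^-3 m) = 1.863×10^9 V/(m·s).
I_d = ε₀ A (dE/dt) = (8.85×10^-12)(3.01×10^-4)(1.863×10^9) = 4.96×10^-6 A.

4.96×10^-6 A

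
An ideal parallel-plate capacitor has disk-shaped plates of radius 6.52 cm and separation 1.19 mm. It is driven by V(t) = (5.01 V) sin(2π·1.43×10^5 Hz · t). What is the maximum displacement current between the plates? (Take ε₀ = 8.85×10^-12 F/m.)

4.47×10^-4 A

The displacement current equals the conduction current C dV/dt, which peaks at C V₀ ω.
With C = ε₀A/d = (8.85×10^-12)(0.01336)/(1.19×10^-3) = 9.936×10^-11 F and ω = 2πf = 8.985×10^5 rad/s, I_d,max = (9.936×10^-11)(5.01)(8.985×10^5) = 4.47×10^-4 A.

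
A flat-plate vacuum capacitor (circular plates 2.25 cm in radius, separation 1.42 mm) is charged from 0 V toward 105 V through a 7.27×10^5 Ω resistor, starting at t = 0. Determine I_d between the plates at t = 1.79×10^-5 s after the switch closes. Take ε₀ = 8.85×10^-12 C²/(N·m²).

1.20×10^-5 A

With C = ε₀A/d = (8.85×10^-12)(1.590×10^-3)/(1.42×10^-3) = 9.910×10^-12 F, the time constant is τ = RC = 7.205×10^-6 s, so t/τ = 2.484 and e^(−t/τ) = 0.08341.
I_d = I_cond = (V₀/R) e^(−t/τ) = (1.444×10^-4)(0.08341) = 1.20×10^-5 A.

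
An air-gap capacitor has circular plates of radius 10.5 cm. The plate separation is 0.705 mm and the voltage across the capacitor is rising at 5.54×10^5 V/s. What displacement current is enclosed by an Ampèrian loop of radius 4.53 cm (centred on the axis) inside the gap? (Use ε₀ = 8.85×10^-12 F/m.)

With E = V/d, dE/dt = 7.858×10^8 V/(m·s) and πR² = 0.03464 m², giving I_d = ε₀ πR² dE/dt = 2.409×10^-4 A.
Since J_d is uniform, the enclosed fraction is (r/R)² = 0.1861, giving I_d,enc = 4.48×10^-5 A.

4.48×10^-5 A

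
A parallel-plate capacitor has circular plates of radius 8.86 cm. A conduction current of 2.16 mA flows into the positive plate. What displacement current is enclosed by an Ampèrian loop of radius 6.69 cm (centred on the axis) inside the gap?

1.23×10^-3 A

Between the plates the displacement current equals the wire current: I_d = 2.16 mA = 2.16×10^-3 A.
Since J_d is uniform, the enclosed fraction is (r/R)² = 0.5701, giving I_d,enc = 1.23×10^-3 A.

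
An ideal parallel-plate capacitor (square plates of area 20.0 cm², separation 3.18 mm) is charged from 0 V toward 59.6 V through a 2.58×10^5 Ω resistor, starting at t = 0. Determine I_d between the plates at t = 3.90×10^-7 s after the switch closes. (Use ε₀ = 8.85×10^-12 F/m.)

C = ε₀A/d = (8.85×10^-12)(2.00×10^-3)/(3.18×10^-3) = 5.566×10^-12 F, so τ = RC = 1.436×10^-6 s.
The conduction current is I(t) = (V₀/R) e^(−t/τ), and the displacement current between the plates equals it.
t/τ = 0.2716; I_d = (59.6/2.58×10^5) · e^(−0.2716) = (2.310×10^-4)(0.7622) = 1.76×10^-4 A.

1.76×10^-4 A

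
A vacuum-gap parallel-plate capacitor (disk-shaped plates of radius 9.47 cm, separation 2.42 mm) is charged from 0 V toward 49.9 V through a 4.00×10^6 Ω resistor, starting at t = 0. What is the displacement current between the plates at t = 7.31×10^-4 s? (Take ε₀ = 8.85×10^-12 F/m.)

2.12×10^-6 A

C = ε₀A/d = (8.85×10^-12)(0.02817)/(2.42×10^-3) = 1.030×10^-10 F and τ = RC = 4.120×10^-4 s. I_d in the gap equals the RC charging current.
I_d(t) = (V₀/R) e^(−t/τ) = 1.247×10^-5 · e^(−1.774) = 2.12×10^-6 A.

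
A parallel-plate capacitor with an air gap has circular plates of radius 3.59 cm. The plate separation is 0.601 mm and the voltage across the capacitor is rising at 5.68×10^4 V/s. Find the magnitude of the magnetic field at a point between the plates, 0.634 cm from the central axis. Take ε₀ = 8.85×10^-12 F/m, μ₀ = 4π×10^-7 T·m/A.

I_d = C dV/dt with C = ε₀πR²/d = 5.962×10^-11 F, so I_d = (5.962×10^-11)(5.68×10^4) = 3.386×10^-6 A.
For r < R the Ampère–Maxwell law gives B(2πr) = μ₀ I_d (r²/R²), so B = μ₀ I_d r/(2πR²) = (4π×10^-7)(3.386×10^-6)(6.34×10^-3)/(2π·0.0359²) = 3.33×10^-12 T.

3.33×10^-12 T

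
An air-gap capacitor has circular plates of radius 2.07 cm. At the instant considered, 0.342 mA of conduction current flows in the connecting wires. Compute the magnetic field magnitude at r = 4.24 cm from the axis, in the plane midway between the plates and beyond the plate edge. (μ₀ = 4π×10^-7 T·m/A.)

1.61×10^-9 T

Between the plates the displacement current equals the wire current: I_d = 0.342 mA = 3.42×10^-4 A.
Outside the plates the loop encloses all of I_d, so B·2πr = μ₀ I_d and B = 1.61×10^-9 T.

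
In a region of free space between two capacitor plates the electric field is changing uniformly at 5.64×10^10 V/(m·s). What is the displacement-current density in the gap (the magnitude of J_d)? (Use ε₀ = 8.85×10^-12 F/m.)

0.499 A/m²

The displacement-current density is ε₀ ∂E/∂t = (8.85×10^-12)(5.64×10^10) = 0.499 A/m².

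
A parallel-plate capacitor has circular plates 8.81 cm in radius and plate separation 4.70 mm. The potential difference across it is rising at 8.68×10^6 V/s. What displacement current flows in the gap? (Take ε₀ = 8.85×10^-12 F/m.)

The field between the plates is E = V/d, so dE/dt = (8.68×10^6)/(4.70×10^-3 m) = 1.847×10^9 V/(m·s).
I_d = ε₀ A (dE/dt) = (8.85×10^-12)(0.02438)(1.847×10^9) = 3.99×10^-4 A.

3.99×10^-4 A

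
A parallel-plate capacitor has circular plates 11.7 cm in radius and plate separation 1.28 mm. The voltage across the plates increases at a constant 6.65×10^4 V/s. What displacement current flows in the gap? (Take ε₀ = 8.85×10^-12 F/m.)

C = ε₀A/d = (8.85×10^-12)(0.04301)/(1.28×10^-3) = 2.974×10^-10 F.
I_d = C dV/dt = (2.974×10^-10)(6.65×10^4) = 1.98×10^-5 A.

1.98×10^-5 A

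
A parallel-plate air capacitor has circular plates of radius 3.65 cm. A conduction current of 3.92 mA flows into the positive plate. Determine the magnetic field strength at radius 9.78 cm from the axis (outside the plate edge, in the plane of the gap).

8.02×10^-9 T

Between the plates the displacement current equals the wire current: I_d = 3.92 mA = 3.92×10^-3 A.
For r ≥ R the full I_d is enclosed: B = μ₀ I_d/(2πr) = (4π×10^-7)(3.92×10^-3)/(2π·0.0978) = 8.02×10^-9 T.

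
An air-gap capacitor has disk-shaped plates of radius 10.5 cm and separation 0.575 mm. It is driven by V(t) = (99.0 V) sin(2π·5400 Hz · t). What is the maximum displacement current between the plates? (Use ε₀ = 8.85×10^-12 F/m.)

1.79×10^-3 A

(dE/dt)_max = V₀ω/d = 5.842×10^9 V/(m·s); ω = 2πf = 3.393×10^4 rad/s.
I_d,max = ε₀ A (dE/dt)_max = (8.85×10^-12)(0.03464)(5.842×10^9) = 1.79×10^-3 A.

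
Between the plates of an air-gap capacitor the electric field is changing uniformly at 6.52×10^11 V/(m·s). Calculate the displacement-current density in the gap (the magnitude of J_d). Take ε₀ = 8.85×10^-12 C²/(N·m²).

5.77 A/m²

J_d = ε₀ dE/dt = (8.85×10^-12)(6.52×10^11) = 5.77 A/m².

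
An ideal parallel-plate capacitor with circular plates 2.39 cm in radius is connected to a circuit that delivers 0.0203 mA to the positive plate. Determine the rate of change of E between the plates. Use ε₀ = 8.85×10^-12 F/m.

1.28×10^9 V/(m·s)

The displacement current between the plates equals the conduction current, I_d = 0.0203 mA.
Since I_d = ε₀ A dE/dt, dE/dt = I_d/(ε₀A) = (2.03×10^-5)/((8.85×10^-12)(1.795×10^-3)) = 1.28×10^9 V/(m·s).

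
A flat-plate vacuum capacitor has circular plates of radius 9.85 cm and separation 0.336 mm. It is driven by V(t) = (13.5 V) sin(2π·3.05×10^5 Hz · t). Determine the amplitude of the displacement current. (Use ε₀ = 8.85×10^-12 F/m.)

The displacement current equals the conduction current C dV/dt, which peaks at C V₀ ω.
With C = ε₀A/d = (8.85×10^-12)(0.03048)/(3.36×10^-4) = 8.028×10^-10 F and ω = 2πf = 1.916×10^6 rad/s, I_d,max = (8.028×10^-10)(13.5)(1.916×10^6) = 0.0208 A.

0.0208 A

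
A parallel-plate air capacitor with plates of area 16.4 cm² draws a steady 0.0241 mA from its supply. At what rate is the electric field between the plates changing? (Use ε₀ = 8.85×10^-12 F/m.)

1.66×10^9 V/(m·s)

By continuity, I_d in the gap equals the 0.0241 mA flowing in the wire.
Since I_d = ε₀ A dE/dt, dE/dt = I_d/(ε₀A) = (2.41×10^-5)/((8.85×10^-12)(1.64×10^-3)) = 1.66×10^9 V/(m·s).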